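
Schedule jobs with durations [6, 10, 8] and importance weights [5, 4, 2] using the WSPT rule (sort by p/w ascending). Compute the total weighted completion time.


Compute p/w ratios and sort ascending (WSPT): [(6, 5), (10, 4), (8, 2)]
Compute weighted completion times:
  Job (p=6,w=5): C=6, w*C=5*6=30
  Job (p=10,w=4): C=16, w*C=4*16=64
  Job (p=8,w=2): C=24, w*C=2*24=48
Total weighted completion time = 142

142


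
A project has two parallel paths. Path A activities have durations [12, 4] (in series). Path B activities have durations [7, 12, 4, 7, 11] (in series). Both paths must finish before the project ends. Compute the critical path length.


Path A total = 12 + 4 = 16
Path B total = 7 + 12 + 4 + 7 + 11 = 41
Critical path = longest path = max(16, 41) = 41

41


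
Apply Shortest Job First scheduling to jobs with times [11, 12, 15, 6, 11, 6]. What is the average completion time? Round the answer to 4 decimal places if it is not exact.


SJF order (ascending): [6, 6, 11, 11, 12, 15]
Completion times:
  Job 1: burst=6, C=6
  Job 2: burst=6, C=12
  Job 3: burst=11, C=23
  Job 4: burst=11, C=34
  Job 5: burst=12, C=46
  Job 6: burst=15, C=61
Average completion = 182/6 = 30.3333

30.3333


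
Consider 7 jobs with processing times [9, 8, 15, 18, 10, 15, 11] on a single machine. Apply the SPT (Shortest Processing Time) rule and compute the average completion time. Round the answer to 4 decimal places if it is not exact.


Sort jobs by processing time (SPT order): [8, 9, 10, 11, 15, 15, 18]
Compute completion times sequentially:
  Job 1: processing = 8, completes at 8
  Job 2: processing = 9, completes at 17
  Job 3: processing = 10, completes at 27
  Job 4: processing = 11, completes at 38
  Job 5: processing = 15, completes at 53
  Job 6: processing = 15, completes at 68
  Job 7: processing = 18, completes at 86
Sum of completion times = 297
Average completion time = 297/7 = 42.4286

42.4286


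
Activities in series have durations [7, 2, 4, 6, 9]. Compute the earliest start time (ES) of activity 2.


Activity 2 starts after activities 1 through 1 complete.
Predecessor durations: [7]
ES = 7 = 7

7


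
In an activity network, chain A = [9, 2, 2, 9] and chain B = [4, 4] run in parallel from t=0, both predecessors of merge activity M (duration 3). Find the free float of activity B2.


ES(B2) = sum of predecessors on chain B = 4
EF(B2) = ES + duration = 4 + 4 = 8
Successor of B2 is M. ES(M) = max(sum(A), sum(B)) = max(22, 8) = 22
Free float = ES(successor) - EF(current) = 22 - 8 = 14

14


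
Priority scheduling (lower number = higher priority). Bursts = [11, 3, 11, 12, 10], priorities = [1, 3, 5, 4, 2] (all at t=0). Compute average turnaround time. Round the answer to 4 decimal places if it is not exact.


Sort by priority (ascending = highest first):
Order: [(1, 11), (2, 10), (3, 3), (4, 12), (5, 11)]
Completion times:
  Priority 1, burst=11, C=11
  Priority 2, burst=10, C=21
  Priority 3, burst=3, C=24
  Priority 4, burst=12, C=36
  Priority 5, burst=11, C=47
Average turnaround = 139/5 = 27.8

27.8


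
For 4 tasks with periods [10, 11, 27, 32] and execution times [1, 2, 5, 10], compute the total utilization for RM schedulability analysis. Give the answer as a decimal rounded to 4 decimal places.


Compute individual utilizations (exact fractions):
  Task 1: C/T = 1/10 (approx. 0.1)
  Task 2: C/T = 2/11 (approx. 0.1818)
  Task 3: C/T = 5/27 (approx. 0.1852)
  Task 4: C/T = 10/32 = 5/16 (approx. 0.3125)
Total utilization U = 1/10 + 2/11 + 5/27 + 5/16 = 18521/23760
Rounded to 4 decimal places: U = 0.7795
RM (Liu & Layland) bound for 4 tasks = 0.756828; compare with U = 18521/23760 (approx. 0.779503)
bound < U <= 1, so the RM sufficient condition is not met (inconclusive; an exact test such as response-time analysis is needed).

0.7795


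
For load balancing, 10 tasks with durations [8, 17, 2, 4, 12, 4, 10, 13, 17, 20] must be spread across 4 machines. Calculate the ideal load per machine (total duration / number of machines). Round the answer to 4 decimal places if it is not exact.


Total processing time = 8 + 17 + 2 + 4 + 12 + 4 + 10 + 13 + 17 + 20 = 107
Number of machines = 4
Ideal balanced load = 107 / 4 = 26.75

26.75


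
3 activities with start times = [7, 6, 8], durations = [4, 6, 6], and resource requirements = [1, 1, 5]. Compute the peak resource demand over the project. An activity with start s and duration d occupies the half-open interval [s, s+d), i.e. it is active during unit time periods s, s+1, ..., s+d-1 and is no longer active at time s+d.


Each activity i is active on [start_i, start_i + duration_i).
Compute total resource usage per time slot:
  t=0: active resources = [], total = 0
  t=1: active resources = [], total = 0
  t=2: active resources = [], total = 0
  t=3: active resources = [], total = 0
  t=4: active resources = [], total = 0
  t=5: active resources = [], total = 0
  t=6: active resources = [1], total = 1
  t=7: active resources = [1, 1], total = 2
  t=8: active resources = [1, 1, 5], total = 7
  t=9: active resources = [1, 1, 5], total = 7
  t=10: active resources = [1, 1, 5], total = 7
  t=11: active resources = [1, 5], total = 6
  t=12: active resources = [5], total = 5
  t=13: active resources = [5], total = 5
Peak resource demand = 7

7


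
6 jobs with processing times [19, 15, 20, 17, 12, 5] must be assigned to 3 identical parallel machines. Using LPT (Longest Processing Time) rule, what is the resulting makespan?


Sort jobs in decreasing order (LPT): [20, 19, 17, 15, 12, 5]
Assign each job to the least loaded machine:
  Machine 1: jobs [20, 5], load = 25
  Machine 2: jobs [19, 12], load = 31
  Machine 3: jobs [17, 15], load = 32
Makespan = max load = 32

32


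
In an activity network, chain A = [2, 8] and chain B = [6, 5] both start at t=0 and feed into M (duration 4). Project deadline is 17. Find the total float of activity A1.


Forward pass: ES(A1) = sum of predecessors on chain A = 0
EF = ES + duration = 0 + 2 = 2
Backward pass: LF(M) = deadline = 17; LS(M) = 17 - 4 = 13
LF(A1) = LS(M) - sum(successors on chain A) = 13 - 8 = 5
LS = LF - duration = 5 - 2 = 3
Total float = LS - ES = 3 - 0 = 3

3


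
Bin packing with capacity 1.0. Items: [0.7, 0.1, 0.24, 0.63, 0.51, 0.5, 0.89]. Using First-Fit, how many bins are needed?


Place items sequentially using First-Fit:
  Item 0.7 -> new Bin 1
  Item 0.1 -> Bin 1 (now 0.8)
  Item 0.24 -> new Bin 2
  Item 0.63 -> Bin 2 (now 0.87)
  Item 0.51 -> new Bin 3
  Item 0.5 -> new Bin 4
  Item 0.89 -> new Bin 5
Total bins used = 5

5


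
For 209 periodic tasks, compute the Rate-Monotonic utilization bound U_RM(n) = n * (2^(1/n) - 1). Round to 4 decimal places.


Compute 2^(1/209) = 1.0033219993
Subtract 1: 1.0033219993 - 1 = 0.0033219993
Multiply by n: 209 * 0.0033219993 = 0.6942978537
Round to 4 dp: 0.6943

0.6943


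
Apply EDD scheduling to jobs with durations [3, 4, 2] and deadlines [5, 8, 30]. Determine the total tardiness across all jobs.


Sort by due date (EDD order): [(3, 5), (4, 8), (2, 30)]
Compute completion times and tardiness:
  Job 1: p=3, d=5, C=3, tardiness=max(0,3-5)=0
  Job 2: p=4, d=8, C=7, tardiness=max(0,7-8)=0
  Job 3: p=2, d=30, C=9, tardiness=max(0,9-30)=0
Total tardiness = 0

0


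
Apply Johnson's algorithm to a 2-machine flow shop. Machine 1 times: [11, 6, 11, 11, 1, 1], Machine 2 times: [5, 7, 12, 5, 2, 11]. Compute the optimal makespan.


Apply Johnson's rule:
  Group 1 (a <= b): [(5, 1, 2), (6, 1, 11), (2, 6, 7), (3, 11, 12)]
  Group 2 (a > b): [(1, 11, 5), (4, 11, 5)]
Optimal job order: [5, 6, 2, 3, 1, 4]
Schedule:
  Job 5: M1 done at 1, M2 done at 3
  Job 6: M1 done at 2, M2 done at 14
  Job 2: M1 done at 8, M2 done at 21
  Job 3: M1 done at 19, M2 done at 33
  Job 1: M1 done at 30, M2 done at 38
  Job 4: M1 done at 41, M2 done at 46
Makespan = 46

46


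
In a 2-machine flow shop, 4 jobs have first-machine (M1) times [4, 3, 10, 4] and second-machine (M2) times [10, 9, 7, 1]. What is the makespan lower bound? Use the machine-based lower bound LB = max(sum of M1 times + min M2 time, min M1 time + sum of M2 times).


LB1 = sum(M1 times) + min(M2 times) = 21 + 1 = 22
LB2 = min(M1 times) + sum(M2 times) = 3 + 27 = 30
Lower bound = max(LB1, LB2) = max(22, 30) = 30

30


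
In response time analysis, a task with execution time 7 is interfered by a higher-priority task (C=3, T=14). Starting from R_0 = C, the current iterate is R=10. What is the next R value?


R_next = C + ceil(R_prev / T_hp) * C_hp
ceil(10 / 14) = ceil(0.7143) = 1
Interference = 1 * 3 = 3
R_next = 7 + 3 = 10
R_next = R_prev, so the iteration has converged (response time = 10).

10


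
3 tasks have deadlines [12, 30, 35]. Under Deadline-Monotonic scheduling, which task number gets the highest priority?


Sort tasks by relative deadline (ascending):
  Task 1: deadline = 12
  Task 2: deadline = 30
  Task 3: deadline = 35
Priority order (highest first): [1, 2, 3]
Highest priority task = 1

1


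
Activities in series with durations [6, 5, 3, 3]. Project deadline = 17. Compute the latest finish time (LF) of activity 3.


LF(activity 3) = deadline - sum of successor durations
Successors: activities 4 through 4 with durations [3]
Sum of successor durations = 3
LF = 17 - 3 = 14

14


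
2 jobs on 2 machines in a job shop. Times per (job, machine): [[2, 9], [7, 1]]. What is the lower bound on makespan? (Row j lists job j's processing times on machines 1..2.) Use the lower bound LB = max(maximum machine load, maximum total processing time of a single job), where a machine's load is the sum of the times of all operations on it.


Machine loads:
  Machine 1: 2 + 7 = 9
  Machine 2: 9 + 1 = 10
Max machine load = 10
Job totals:
  Job 1: 11
  Job 2: 8
Max job total = 11
Lower bound = max(10, 11) = 11

11


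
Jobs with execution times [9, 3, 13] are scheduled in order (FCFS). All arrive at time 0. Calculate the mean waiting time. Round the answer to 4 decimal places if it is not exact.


FCFS order (as given): [9, 3, 13]
Waiting times:
  Job 1: wait = 0
  Job 2: wait = 9
  Job 3: wait = 12
Sum of waiting times = 21
Average waiting time = 21/3 = 7.0

7.0


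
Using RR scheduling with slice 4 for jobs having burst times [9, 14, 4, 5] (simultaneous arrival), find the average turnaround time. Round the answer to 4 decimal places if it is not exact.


Time quantum = 4
Execution trace:
  J1 runs 4 units, time = 4
  J2 runs 4 units, time = 8
  J3 runs 4 units, time = 12
  J4 runs 4 units, time = 16
  J1 runs 4 units, time = 20
  J2 runs 4 units, time = 24
  J4 runs 1 units, time = 25
  J1 runs 1 units, time = 26
  J2 runs 4 units, time = 30
  J2 runs 2 units, time = 32
Finish times: [26, 32, 12, 25]
Average turnaround = 95/4 = 23.75

23.75


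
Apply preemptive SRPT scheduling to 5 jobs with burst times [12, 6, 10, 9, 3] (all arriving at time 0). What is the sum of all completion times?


Since all jobs arrive at t=0, SRPT equals SPT ordering.
SPT order: [3, 6, 9, 10, 12]
Completion times:
  Job 1: p=3, C=3
  Job 2: p=6, C=9
  Job 3: p=9, C=18
  Job 4: p=10, C=28
  Job 5: p=12, C=40
Total completion time = 3 + 9 + 18 + 28 + 40 = 98

98


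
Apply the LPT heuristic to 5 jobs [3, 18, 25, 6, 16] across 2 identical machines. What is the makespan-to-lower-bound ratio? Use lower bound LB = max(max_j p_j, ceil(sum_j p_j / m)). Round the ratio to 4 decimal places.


LPT order: [25, 18, 16, 6, 3]
Machine loads after assignment: [34, 34]
LPT makespan = 34
Lower bound = max(max_job, ceil(total/2)) = max(25, 34) = 34
Ratio = 34 / 34 = 1.0

1.0


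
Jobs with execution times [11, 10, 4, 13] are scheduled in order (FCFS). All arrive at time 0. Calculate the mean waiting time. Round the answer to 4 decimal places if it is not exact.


FCFS order (as given): [11, 10, 4, 13]
Waiting times:
  Job 1: wait = 0
  Job 2: wait = 11
  Job 3: wait = 21
  Job 4: wait = 25
Sum of waiting times = 57
Average waiting time = 57/4 = 14.25

14.25


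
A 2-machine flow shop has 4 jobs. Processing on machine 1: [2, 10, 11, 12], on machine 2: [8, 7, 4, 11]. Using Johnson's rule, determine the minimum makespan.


Apply Johnson's rule:
  Group 1 (a <= b): [(1, 2, 8)]
  Group 2 (a > b): [(4, 12, 11), (2, 10, 7), (3, 11, 4)]
Optimal job order: [1, 4, 2, 3]
Schedule:
  Job 1: M1 done at 2, M2 done at 10
  Job 4: M1 done at 14, M2 done at 25
  Job 2: M1 done at 24, M2 done at 32
  Job 3: M1 done at 35, M2 done at 39
Makespan = 39

39


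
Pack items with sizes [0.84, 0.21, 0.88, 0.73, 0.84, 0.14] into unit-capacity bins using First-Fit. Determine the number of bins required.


Place items sequentially using First-Fit:
  Item 0.84 -> new Bin 1
  Item 0.21 -> new Bin 2
  Item 0.88 -> new Bin 3
  Item 0.73 -> Bin 2 (now 0.94)
  Item 0.84 -> new Bin 4
  Item 0.14 -> Bin 1 (now 0.98)
Total bins used = 4

4


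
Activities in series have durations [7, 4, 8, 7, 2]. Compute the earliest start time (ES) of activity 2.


Activity 2 starts after activities 1 through 1 complete.
Predecessor durations: [7]
ES = 7 = 7

7


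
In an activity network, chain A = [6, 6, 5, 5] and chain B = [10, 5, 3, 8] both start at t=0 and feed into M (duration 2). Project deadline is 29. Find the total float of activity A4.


Forward pass: ES(A4) = sum of predecessors on chain A = 17
EF = ES + duration = 17 + 5 = 22
Backward pass: LF(M) = deadline = 29; LS(M) = 29 - 2 = 27
LF(A4) = LS(M) - sum(successors on chain A) = 27 - 0 = 27
LS = LF - duration = 27 - 5 = 22
Total float = LS - ES = 22 - 17 = 5

5


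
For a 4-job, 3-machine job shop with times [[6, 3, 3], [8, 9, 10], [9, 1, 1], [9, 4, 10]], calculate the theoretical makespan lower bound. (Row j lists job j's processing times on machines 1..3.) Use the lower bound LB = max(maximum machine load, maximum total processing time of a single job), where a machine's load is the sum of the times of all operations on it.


Machine loads:
  Machine 1: 6 + 8 + 9 + 9 = 32
  Machine 2: 3 + 9 + 1 + 4 = 17
  Machine 3: 3 + 10 + 1 + 10 = 24
Max machine load = 32
Job totals:
  Job 1: 12
  Job 2: 27
  Job 3: 11
  Job 4: 23
Max job total = 27
Lower bound = max(32, 27) = 32

32


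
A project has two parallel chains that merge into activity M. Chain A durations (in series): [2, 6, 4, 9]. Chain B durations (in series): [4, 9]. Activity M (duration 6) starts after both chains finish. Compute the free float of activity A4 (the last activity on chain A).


ES(A4) = sum of predecessors on chain A = 12
EF(A4) = ES + duration = 12 + 9 = 21
Successor of A4 is M. ES(M) = max(sum(A), sum(B)) = max(21, 13) = 21
Free float = ES(successor) - EF(current) = 21 - 21 = 0

0


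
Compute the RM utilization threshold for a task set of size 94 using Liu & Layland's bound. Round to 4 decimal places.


Compute 2^(1/94) = 1.0074011604
Subtract 1: 1.0074011604 - 1 = 0.0074011604
Multiply by n: 94 * 0.0074011604 = 0.6957090776
Round to 4 dp: 0.6957

0.6957


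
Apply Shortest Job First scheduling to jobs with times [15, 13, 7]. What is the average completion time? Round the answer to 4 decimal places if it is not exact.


SJF order (ascending): [7, 13, 15]
Completion times:
  Job 1: burst=7, C=7
  Job 2: burst=13, C=20
  Job 3: burst=15, C=35
Average completion = 62/3 = 20.6667

20.6667


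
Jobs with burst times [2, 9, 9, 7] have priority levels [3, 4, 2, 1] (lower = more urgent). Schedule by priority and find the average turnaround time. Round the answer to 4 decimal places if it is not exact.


Sort by priority (ascending = highest first):
Order: [(1, 7), (2, 9), (3, 2), (4, 9)]
Completion times:
  Priority 1, burst=7, C=7
  Priority 2, burst=9, C=16
  Priority 3, burst=2, C=18
  Priority 4, burst=9, C=27
Average turnaround = 68/4 = 17.0

17.0


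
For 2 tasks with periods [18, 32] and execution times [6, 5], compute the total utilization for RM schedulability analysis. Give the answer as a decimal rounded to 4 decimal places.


Compute individual utilizations (exact fractions):
  Task 1: C/T = 6/18 = 1/3 (approx. 0.3333)
  Task 2: C/T = 5/32 (approx. 0.1563)
Total utilization U = 1/3 + 5/32 = 47/96
Rounded to 4 decimal places: U = 0.4896
RM (Liu & Layland) bound for 2 tasks = 0.828427; compare with U = 47/96 (approx. 0.489583)
U <= bound, so schedulable by RM sufficient condition.

0.4896


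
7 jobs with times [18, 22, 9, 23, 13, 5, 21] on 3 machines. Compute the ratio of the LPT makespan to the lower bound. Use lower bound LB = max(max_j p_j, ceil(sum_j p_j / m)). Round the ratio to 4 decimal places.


LPT order: [23, 22, 21, 18, 13, 9, 5]
Machine loads after assignment: [37, 35, 39]
LPT makespan = 39
Lower bound = max(max_job, ceil(total/3)) = max(23, 37) = 37
Ratio = 39 / 37 = 1.0541

1.0541


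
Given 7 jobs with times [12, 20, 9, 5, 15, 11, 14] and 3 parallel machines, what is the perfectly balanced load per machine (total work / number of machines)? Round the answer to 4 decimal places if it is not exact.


Total processing time = 12 + 20 + 9 + 5 + 15 + 11 + 14 = 86
Number of machines = 3
Ideal balanced load = 86 / 3 = 28.6667

28.6667


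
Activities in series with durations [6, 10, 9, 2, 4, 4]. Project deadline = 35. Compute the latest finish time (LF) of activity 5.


LF(activity 5) = deadline - sum of successor durations
Successors: activities 6 through 6 with durations [4]
Sum of successor durations = 4
LF = 35 - 4 = 31

31


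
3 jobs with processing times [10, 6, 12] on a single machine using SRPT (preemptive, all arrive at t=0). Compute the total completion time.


Since all jobs arrive at t=0, SRPT equals SPT ordering.
SPT order: [6, 10, 12]
Completion times:
  Job 1: p=6, C=6
  Job 2: p=10, C=16
  Job 3: p=12, C=28
Total completion time = 6 + 16 + 28 = 50

50


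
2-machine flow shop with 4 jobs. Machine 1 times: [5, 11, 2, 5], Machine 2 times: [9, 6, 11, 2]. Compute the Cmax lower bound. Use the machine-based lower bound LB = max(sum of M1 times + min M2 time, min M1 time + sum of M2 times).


LB1 = sum(M1 times) + min(M2 times) = 23 + 2 = 25
LB2 = min(M1 times) + sum(M2 times) = 2 + 28 = 30
Lower bound = max(LB1, LB2) = max(25, 30) = 30

30


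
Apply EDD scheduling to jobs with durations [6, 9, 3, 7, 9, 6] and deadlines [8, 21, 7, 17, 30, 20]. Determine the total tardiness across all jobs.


Sort by due date (EDD order): [(3, 7), (6, 8), (7, 17), (6, 20), (9, 21), (9, 30)]
Compute completion times and tardiness:
  Job 1: p=3, d=7, C=3, tardiness=max(0,3-7)=0
  Job 2: p=6, d=8, C=9, tardiness=max(0,9-8)=1
  Job 3: p=7, d=17, C=16, tardiness=max(0,16-17)=0
  Job 4: p=6, d=20, C=22, tardiness=max(0,22-20)=2
  Job 5: p=9, d=21, C=31, tardiness=max(0,31-21)=10
  Job 6: p=9, d=30, C=40, tardiness=max(0,40-30)=10
Total tardiness = 23

23


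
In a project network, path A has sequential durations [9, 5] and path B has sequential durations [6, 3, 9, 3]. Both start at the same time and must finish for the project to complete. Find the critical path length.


Path A total = 9 + 5 = 14
Path B total = 6 + 3 + 9 + 3 = 21
Critical path = longest path = max(14, 21) = 21

21


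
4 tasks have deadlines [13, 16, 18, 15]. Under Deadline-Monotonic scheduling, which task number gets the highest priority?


Sort tasks by relative deadline (ascending):
  Task 1: deadline = 13
  Task 4: deadline = 15
  Task 2: deadline = 16
  Task 3: deadline = 18
Priority order (highest first): [1, 4, 2, 3]
Highest priority task = 1

1


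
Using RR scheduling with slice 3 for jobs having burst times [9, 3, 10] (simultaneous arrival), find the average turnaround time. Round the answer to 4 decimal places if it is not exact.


Time quantum = 3
Execution trace:
  J1 runs 3 units, time = 3
  J2 runs 3 units, time = 6
  J3 runs 3 units, time = 9
  J1 runs 3 units, time = 12
  J3 runs 3 units, time = 15
  J1 runs 3 units, time = 18
  J3 runs 3 units, time = 21
  J3 runs 1 units, time = 22
Finish times: [18, 6, 22]
Average turnaround = 46/3 = 15.3333

15.3333


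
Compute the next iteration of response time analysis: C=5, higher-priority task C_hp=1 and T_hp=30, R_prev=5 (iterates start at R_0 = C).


R_next = C + ceil(R_prev / T_hp) * C_hp
ceil(5 / 30) = ceil(0.1667) = 1
Interference = 1 * 1 = 1
R_next = 5 + 1 = 6

6


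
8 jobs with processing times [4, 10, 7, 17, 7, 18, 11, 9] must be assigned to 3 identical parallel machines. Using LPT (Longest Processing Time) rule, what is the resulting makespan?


Sort jobs in decreasing order (LPT): [18, 17, 11, 10, 9, 7, 7, 4]
Assign each job to the least loaded machine:
  Machine 1: jobs [18, 7, 4], load = 29
  Machine 2: jobs [17, 9], load = 26
  Machine 3: jobs [11, 10, 7], load = 28
Makespan = max load = 29

29


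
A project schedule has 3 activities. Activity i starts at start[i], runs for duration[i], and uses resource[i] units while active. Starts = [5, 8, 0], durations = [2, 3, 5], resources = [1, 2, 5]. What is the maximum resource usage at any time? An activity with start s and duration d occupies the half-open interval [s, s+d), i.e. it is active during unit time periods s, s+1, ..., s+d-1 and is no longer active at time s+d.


Each activity i is active on [start_i, start_i + duration_i).
Compute total resource usage per time slot:
  t=0: active resources = [5], total = 5
  t=1: active resources = [5], total = 5
  t=2: active resources = [5], total = 5
  t=3: active resources = [5], total = 5
  t=4: active resources = [5], total = 5
  t=5: active resources = [1], total = 1
  t=6: active resources = [1], total = 1
  t=7: active resources = [], total = 0
  t=8: active resources = [2], total = 2
  t=9: active resources = [2], total = 2
  t=10: active resources = [2], total = 2
Peak resource demand = 5

5


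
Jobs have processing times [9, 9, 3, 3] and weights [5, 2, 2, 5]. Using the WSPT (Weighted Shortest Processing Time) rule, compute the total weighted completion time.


Compute p/w ratios and sort ascending (WSPT): [(3, 5), (3, 2), (9, 5), (9, 2)]
Compute weighted completion times:
  Job (p=3,w=5): C=3, w*C=5*3=15
  Job (p=3,w=2): C=6, w*C=2*6=12
  Job (p=9,w=5): C=15, w*C=5*15=75
  Job (p=9,w=2): C=24, w*C=2*24=48
Total weighted completion time = 150

150


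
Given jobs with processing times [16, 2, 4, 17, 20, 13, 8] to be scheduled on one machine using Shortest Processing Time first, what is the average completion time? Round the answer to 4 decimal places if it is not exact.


Sort jobs by processing time (SPT order): [2, 4, 8, 13, 16, 17, 20]
Compute completion times sequentially:
  Job 1: processing = 2, completes at 2
  Job 2: processing = 4, completes at 6
  Job 3: processing = 8, completes at 14
  Job 4: processing = 13, completes at 27
  Job 5: processing = 16, completes at 43
  Job 6: processing = 17, completes at 60
  Job 7: processing = 20, completes at 80
Sum of completion times = 232
Average completion time = 232/7 = 33.1429

33.1429


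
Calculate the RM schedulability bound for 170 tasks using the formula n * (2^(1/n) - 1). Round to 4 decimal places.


Compute 2^(1/170) = 1.0040856600
Subtract 1: 1.0040856600 - 1 = 0.0040856600
Multiply by n: 170 * 0.0040856600 = 0.6945622000
Round to 4 dp: 0.6946

0.6946


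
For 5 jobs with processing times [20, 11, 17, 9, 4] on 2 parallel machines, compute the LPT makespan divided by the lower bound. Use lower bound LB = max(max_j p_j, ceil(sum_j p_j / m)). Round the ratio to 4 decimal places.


LPT order: [20, 17, 11, 9, 4]
Machine loads after assignment: [29, 32]
LPT makespan = 32
Lower bound = max(max_job, ceil(total/2)) = max(20, 31) = 31
Ratio = 32 / 31 = 1.0323

1.0323


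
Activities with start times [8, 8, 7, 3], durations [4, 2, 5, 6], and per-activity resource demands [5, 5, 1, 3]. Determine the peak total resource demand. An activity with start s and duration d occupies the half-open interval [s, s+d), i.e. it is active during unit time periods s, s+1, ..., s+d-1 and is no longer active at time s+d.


Each activity i is active on [start_i, start_i + duration_i).
Compute total resource usage per time slot:
  t=0: active resources = [], total = 0
  t=1: active resources = [], total = 0
  t=2: active resources = [], total = 0
  t=3: active resources = [3], total = 3
  t=4: active resources = [3], total = 3
  t=5: active resources = [3], total = 3
  t=6: active resources = [3], total = 3
  t=7: active resources = [1, 3], total = 4
  t=8: active resources = [5, 5, 1, 3], total = 14
  t=9: active resources = [5, 5, 1], total = 11
  t=10: active resources = [5, 1], total = 6
  t=11: active resources = [5, 1], total = 6
Peak resource demand = 14

14


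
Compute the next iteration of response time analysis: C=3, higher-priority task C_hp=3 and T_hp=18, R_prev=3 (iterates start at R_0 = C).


R_next = C + ceil(R_prev / T_hp) * C_hp
ceil(3 / 18) = ceil(0.1667) = 1
Interference = 1 * 3 = 3
R_next = 3 + 3 = 6

6


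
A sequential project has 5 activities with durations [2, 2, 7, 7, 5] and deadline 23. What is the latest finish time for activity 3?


LF(activity 3) = deadline - sum of successor durations
Successors: activities 4 through 5 with durations [7, 5]
Sum of successor durations = 12
LF = 23 - 12 = 11

11


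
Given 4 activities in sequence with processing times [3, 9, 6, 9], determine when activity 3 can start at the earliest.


Activity 3 starts after activities 1 through 2 complete.
Predecessor durations: [3, 9]
ES = 3 + 9 = 12

12


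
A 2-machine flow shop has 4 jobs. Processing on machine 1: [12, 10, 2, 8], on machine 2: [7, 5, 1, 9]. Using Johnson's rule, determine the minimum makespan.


Apply Johnson's rule:
  Group 1 (a <= b): [(4, 8, 9)]
  Group 2 (a > b): [(1, 12, 7), (2, 10, 5), (3, 2, 1)]
Optimal job order: [4, 1, 2, 3]
Schedule:
  Job 4: M1 done at 8, M2 done at 17
  Job 1: M1 done at 20, M2 done at 27
  Job 2: M1 done at 30, M2 done at 35
  Job 3: M1 done at 32, M2 done at 36
Makespan = 36

36


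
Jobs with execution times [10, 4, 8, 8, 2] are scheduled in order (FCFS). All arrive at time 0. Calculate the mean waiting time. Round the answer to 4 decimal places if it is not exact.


FCFS order (as given): [10, 4, 8, 8, 2]
Waiting times:
  Job 1: wait = 0
  Job 2: wait = 10
  Job 3: wait = 14
  Job 4: wait = 22
  Job 5: wait = 30
Sum of waiting times = 76
Average waiting time = 76/5 = 15.2

15.2


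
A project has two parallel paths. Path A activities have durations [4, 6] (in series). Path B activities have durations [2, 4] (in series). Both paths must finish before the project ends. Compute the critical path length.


Path A total = 4 + 6 = 10
Path B total = 2 + 4 = 6
Critical path = longest path = max(10, 6) = 10

10


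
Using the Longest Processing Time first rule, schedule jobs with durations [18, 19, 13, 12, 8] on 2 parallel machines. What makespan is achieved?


Sort jobs in decreasing order (LPT): [19, 18, 13, 12, 8]
Assign each job to the least loaded machine:
  Machine 1: jobs [19, 12, 8], load = 39
  Machine 2: jobs [18, 13], load = 31
Makespan = max load = 39

39


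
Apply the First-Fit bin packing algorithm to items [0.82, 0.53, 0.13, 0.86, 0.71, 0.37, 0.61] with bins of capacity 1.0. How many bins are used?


Place items sequentially using First-Fit:
  Item 0.82 -> new Bin 1
  Item 0.53 -> new Bin 2
  Item 0.13 -> Bin 1 (now 0.95)
  Item 0.86 -> new Bin 3
  Item 0.71 -> new Bin 4
  Item 0.37 -> Bin 2 (now 0.9)
  Item 0.61 -> new Bin 5
Total bins used = 5

5


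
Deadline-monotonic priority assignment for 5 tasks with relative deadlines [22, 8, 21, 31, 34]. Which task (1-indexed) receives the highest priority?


Sort tasks by relative deadline (ascending):
  Task 2: deadline = 8
  Task 3: deadline = 21
  Task 1: deadline = 22
  Task 4: deadline = 31
  Task 5: deadline = 34
Priority order (highest first): [2, 3, 1, 4, 5]
Highest priority task = 2

2


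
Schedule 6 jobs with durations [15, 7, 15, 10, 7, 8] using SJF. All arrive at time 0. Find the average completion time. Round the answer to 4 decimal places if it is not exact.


SJF order (ascending): [7, 7, 8, 10, 15, 15]
Completion times:
  Job 1: burst=7, C=7
  Job 2: burst=7, C=14
  Job 3: burst=8, C=22
  Job 4: burst=10, C=32
  Job 5: burst=15, C=47
  Job 6: burst=15, C=62
Average completion = 184/6 = 30.6667

30.6667


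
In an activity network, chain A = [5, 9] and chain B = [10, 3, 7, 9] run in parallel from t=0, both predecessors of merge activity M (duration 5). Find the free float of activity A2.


ES(A2) = sum of predecessors on chain A = 5
EF(A2) = ES + duration = 5 + 9 = 14
Successor of A2 is M. ES(M) = max(sum(A), sum(B)) = max(14, 29) = 29
Free float = ES(successor) - EF(current) = 29 - 14 = 15

15


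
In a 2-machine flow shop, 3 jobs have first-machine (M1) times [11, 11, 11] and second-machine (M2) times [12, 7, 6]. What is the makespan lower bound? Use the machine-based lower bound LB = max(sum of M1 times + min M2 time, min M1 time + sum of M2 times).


LB1 = sum(M1 times) + min(M2 times) = 33 + 6 = 39
LB2 = min(M1 times) + sum(M2 times) = 11 + 25 = 36
Lower bound = max(LB1, LB2) = max(39, 36) = 39

39


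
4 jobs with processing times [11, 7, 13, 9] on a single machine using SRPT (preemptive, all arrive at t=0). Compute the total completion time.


Since all jobs arrive at t=0, SRPT equals SPT ordering.
SPT order: [7, 9, 11, 13]
Completion times:
  Job 1: p=7, C=7
  Job 2: p=9, C=16
  Job 3: p=11, C=27
  Job 4: p=13, C=40
Total completion time = 7 + 16 + 27 + 40 = 90

90


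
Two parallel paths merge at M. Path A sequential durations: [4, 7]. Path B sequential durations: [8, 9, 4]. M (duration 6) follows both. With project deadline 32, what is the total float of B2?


Forward pass: ES(B2) = sum of predecessors on chain B = 8
EF = ES + duration = 8 + 9 = 17
Backward pass: LF(M) = deadline = 32; LS(M) = 32 - 6 = 26
LF(B2) = LS(M) - sum(successors on chain B) = 26 - 4 = 22
LS = LF - duration = 22 - 9 = 13
Total float = LS - ES = 13 - 8 = 5

5


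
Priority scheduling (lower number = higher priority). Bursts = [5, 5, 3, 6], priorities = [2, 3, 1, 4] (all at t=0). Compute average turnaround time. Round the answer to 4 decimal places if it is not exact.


Sort by priority (ascending = highest first):
Order: [(1, 3), (2, 5), (3, 5), (4, 6)]
Completion times:
  Priority 1, burst=3, C=3
  Priority 2, burst=5, C=8
  Priority 3, burst=5, C=13
  Priority 4, burst=6, C=19
Average turnaround = 43/4 = 10.75

10.75


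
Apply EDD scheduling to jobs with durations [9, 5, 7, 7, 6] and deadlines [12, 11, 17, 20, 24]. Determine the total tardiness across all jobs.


Sort by due date (EDD order): [(5, 11), (9, 12), (7, 17), (7, 20), (6, 24)]
Compute completion times and tardiness:
  Job 1: p=5, d=11, C=5, tardiness=max(0,5-11)=0
  Job 2: p=9, d=12, C=14, tardiness=max(0,14-12)=2
  Job 3: p=7, d=17, C=21, tardiness=max(0,21-17)=4
  Job 4: p=7, d=20, C=28, tardiness=max(0,28-20)=8
  Job 5: p=6, d=24, C=34, tardiness=max(0,34-24)=10
Total tardiness = 24

24


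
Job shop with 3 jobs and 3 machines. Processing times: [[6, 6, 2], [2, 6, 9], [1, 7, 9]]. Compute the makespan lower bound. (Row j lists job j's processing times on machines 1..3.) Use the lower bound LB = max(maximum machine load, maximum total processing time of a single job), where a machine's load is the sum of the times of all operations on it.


Machine loads:
  Machine 1: 6 + 2 + 1 = 9
  Machine 2: 6 + 6 + 7 = 19
  Machine 3: 2 + 9 + 9 = 20
Max machine load = 20
Job totals:
  Job 1: 14
  Job 2: 17
  Job 3: 17
Max job total = 17
Lower bound = max(20, 17) = 20

20


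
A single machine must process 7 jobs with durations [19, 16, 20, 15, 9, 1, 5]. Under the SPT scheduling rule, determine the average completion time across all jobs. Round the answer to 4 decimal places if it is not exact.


Sort jobs by processing time (SPT order): [1, 5, 9, 15, 16, 19, 20]
Compute completion times sequentially:
  Job 1: processing = 1, completes at 1
  Job 2: processing = 5, completes at 6
  Job 3: processing = 9, completes at 15
  Job 4: processing = 15, completes at 30
  Job 5: processing = 16, completes at 46
  Job 6: processing = 19, completes at 65
  Job 7: processing = 20, completes at 85
Sum of completion times = 248
Average completion time = 248/7 = 35.4286

35.4286


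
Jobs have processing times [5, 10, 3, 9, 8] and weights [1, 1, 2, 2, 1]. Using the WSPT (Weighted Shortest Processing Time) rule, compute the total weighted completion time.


Compute p/w ratios and sort ascending (WSPT): [(3, 2), (9, 2), (5, 1), (8, 1), (10, 1)]
Compute weighted completion times:
  Job (p=3,w=2): C=3, w*C=2*3=6
  Job (p=9,w=2): C=12, w*C=2*12=24
  Job (p=5,w=1): C=17, w*C=1*17=17
  Job (p=8,w=1): C=25, w*C=1*25=25
  Job (p=10,w=1): C=35, w*C=1*35=35
Total weighted completion time = 107

107


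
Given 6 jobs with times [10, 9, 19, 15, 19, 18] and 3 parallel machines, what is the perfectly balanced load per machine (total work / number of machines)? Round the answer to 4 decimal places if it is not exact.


Total processing time = 10 + 9 + 19 + 15 + 19 + 18 = 90
Number of machines = 3
Ideal balanced load = 90 / 3 = 30.0

30.0


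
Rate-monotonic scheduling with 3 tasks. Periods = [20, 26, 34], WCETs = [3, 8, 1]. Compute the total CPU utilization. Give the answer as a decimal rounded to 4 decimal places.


Compute individual utilizations (exact fractions):
  Task 1: C/T = 3/20 (approx. 0.15)
  Task 2: C/T = 8/26 = 4/13 (approx. 0.3077)
  Task 3: C/T = 1/34 (approx. 0.0294)
Total utilization U = 3/20 + 4/13 + 1/34 = 2153/4420
Rounded to 4 decimal places: U = 0.4871
RM (Liu & Layland) bound for 3 tasks = 0.779763; compare with U = 2153/4420 (approx. 0.487104)
U <= bound, so schedulable by RM sufficient condition.

0.4871


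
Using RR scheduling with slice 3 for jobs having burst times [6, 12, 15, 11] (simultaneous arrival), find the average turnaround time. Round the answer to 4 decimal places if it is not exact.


Time quantum = 3
Execution trace:
  J1 runs 3 units, time = 3
  J2 runs 3 units, time = 6
  J3 runs 3 units, time = 9
  J4 runs 3 units, time = 12
  J1 runs 3 units, time = 15
  J2 runs 3 units, time = 18
  J3 runs 3 units, time = 21
  J4 runs 3 units, time = 24
  J2 runs 3 units, time = 27
  J3 runs 3 units, time = 30
  J4 runs 3 units, time = 33
  J2 runs 3 units, time = 36
  J3 runs 3 units, time = 39
  J4 runs 2 units, time = 41
  J3 runs 3 units, time = 44
Finish times: [15, 36, 44, 41]
Average turnaround = 136/4 = 34.0

34.0


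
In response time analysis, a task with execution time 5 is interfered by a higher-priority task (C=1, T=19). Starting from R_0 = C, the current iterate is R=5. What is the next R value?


R_next = C + ceil(R_prev / T_hp) * C_hp
ceil(5 / 19) = ceil(0.2632) = 1
Interference = 1 * 1 = 1
R_next = 5 + 1 = 6

6


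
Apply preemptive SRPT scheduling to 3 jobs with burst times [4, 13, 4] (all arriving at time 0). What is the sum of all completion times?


Since all jobs arrive at t=0, SRPT equals SPT ordering.
SPT order: [4, 4, 13]
Completion times:
  Job 1: p=4, C=4
  Job 2: p=4, C=8
  Job 3: p=13, C=21
Total completion time = 4 + 8 + 21 = 33

33


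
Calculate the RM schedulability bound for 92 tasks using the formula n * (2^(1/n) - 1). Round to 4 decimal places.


Compute 2^(1/92) = 1.0075626620
Subtract 1: 1.0075626620 - 1 = 0.0075626620
Multiply by n: 92 * 0.0075626620 = 0.6957649040
Round to 4 dp: 0.6958

0.6958


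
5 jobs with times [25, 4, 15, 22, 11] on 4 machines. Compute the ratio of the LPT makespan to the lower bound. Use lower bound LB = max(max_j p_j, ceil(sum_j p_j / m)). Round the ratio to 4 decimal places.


LPT order: [25, 22, 15, 11, 4]
Machine loads after assignment: [25, 22, 15, 15]
LPT makespan = 25
Lower bound = max(max_job, ceil(total/4)) = max(25, 20) = 25
Ratio = 25 / 25 = 1.0

1.0


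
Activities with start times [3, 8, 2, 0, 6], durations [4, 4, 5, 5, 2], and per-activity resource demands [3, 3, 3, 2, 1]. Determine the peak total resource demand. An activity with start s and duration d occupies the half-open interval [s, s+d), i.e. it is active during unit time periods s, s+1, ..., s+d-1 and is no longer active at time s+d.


Each activity i is active on [start_i, start_i + duration_i).
Compute total resource usage per time slot:
  t=0: active resources = [2], total = 2
  t=1: active resources = [2], total = 2
  t=2: active resources = [3, 2], total = 5
  t=3: active resources = [3, 3, 2], total = 8
  t=4: active resources = [3, 3, 2], total = 8
  t=5: active resources = [3, 3], total = 6
  t=6: active resources = [3, 3, 1], total = 7
  t=7: active resources = [1], total = 1
  t=8: active resources = [3], total = 3
  t=9: active resources = [3], total = 3
  t=10: active resources = [3], total = 3
  t=11: active resources = [3], total = 3
Peak resource demand = 8

8


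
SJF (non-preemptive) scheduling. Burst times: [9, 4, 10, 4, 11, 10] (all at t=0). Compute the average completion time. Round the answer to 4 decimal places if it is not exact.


SJF order (ascending): [4, 4, 9, 10, 10, 11]
Completion times:
  Job 1: burst=4, C=4
  Job 2: burst=4, C=8
  Job 3: burst=9, C=17
  Job 4: burst=10, C=27
  Job 5: burst=10, C=37
  Job 6: burst=11, C=48
Average completion = 141/6 = 23.5

23.5


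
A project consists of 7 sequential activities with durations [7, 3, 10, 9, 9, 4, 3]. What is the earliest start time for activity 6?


Activity 6 starts after activities 1 through 5 complete.
Predecessor durations: [7, 3, 10, 9, 9]
ES = 7 + 3 + 10 + 9 + 9 = 38

38


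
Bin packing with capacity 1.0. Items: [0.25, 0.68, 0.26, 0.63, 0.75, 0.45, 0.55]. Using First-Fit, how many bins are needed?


Place items sequentially using First-Fit:
  Item 0.25 -> new Bin 1
  Item 0.68 -> Bin 1 (now 0.93)
  Item 0.26 -> new Bin 2
  Item 0.63 -> Bin 2 (now 0.89)
  Item 0.75 -> new Bin 3
  Item 0.45 -> new Bin 4
  Item 0.55 -> Bin 4 (now 1.0)
Total bins used = 4

4


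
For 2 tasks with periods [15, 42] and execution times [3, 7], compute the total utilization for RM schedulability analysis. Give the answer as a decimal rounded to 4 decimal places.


Compute individual utilizations (exact fractions):
  Task 1: C/T = 3/15 = 1/5 (approx. 0.2)
  Task 2: C/T = 7/42 = 1/6 (approx. 0.1667)
Total utilization U = 1/5 + 1/6 = 11/30
Rounded to 4 decimal places: U = 0.3667
RM (Liu & Layland) bound for 2 tasks = 0.828427; compare with U = 11/30 (approx. 0.366667)
U <= bound, so schedulable by RM sufficient condition.

0.3667


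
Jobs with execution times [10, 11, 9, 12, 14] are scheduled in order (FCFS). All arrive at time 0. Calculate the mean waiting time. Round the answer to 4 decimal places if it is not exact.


FCFS order (as given): [10, 11, 9, 12, 14]
Waiting times:
  Job 1: wait = 0
  Job 2: wait = 10
  Job 3: wait = 21
  Job 4: wait = 30
  Job 5: wait = 42
Sum of waiting times = 103
Average waiting time = 103/5 = 20.6

20.6


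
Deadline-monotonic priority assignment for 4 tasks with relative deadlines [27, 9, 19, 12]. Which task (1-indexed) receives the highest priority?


Sort tasks by relative deadline (ascending):
  Task 2: deadline = 9
  Task 4: deadline = 12
  Task 3: deadline = 19
  Task 1: deadline = 27
Priority order (highest first): [2, 4, 3, 1]
Highest priority task = 2

2


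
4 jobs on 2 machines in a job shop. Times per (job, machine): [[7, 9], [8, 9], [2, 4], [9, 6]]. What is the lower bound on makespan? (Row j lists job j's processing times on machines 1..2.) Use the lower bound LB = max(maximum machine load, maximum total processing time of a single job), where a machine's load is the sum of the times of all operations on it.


Machine loads:
  Machine 1: 7 + 8 + 2 + 9 = 26
  Machine 2: 9 + 9 + 4 + 6 = 28
Max machine load = 28
Job totals:
  Job 1: 16
  Job 2: 17
  Job 3: 6
  Job 4: 15
Max job total = 17
Lower bound = max(28, 17) = 28

28


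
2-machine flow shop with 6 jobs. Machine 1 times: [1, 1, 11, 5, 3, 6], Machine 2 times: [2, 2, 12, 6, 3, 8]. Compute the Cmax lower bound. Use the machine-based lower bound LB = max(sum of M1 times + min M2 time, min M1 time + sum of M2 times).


LB1 = sum(M1 times) + min(M2 times) = 27 + 2 = 29
LB2 = min(M1 times) + sum(M2 times) = 1 + 33 = 34
Lower bound = max(LB1, LB2) = max(29, 34) = 34

34
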